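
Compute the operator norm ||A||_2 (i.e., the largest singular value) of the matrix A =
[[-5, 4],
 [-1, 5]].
||A||_2 = sqrt((67 + sqrt(2725))/2) ≈ 7.7202 (= sqrt(largest eigenvalue of A^T A))

||A||_2 = sigma_max(A) = sqrt(lambda_max(A^T A)). Form the symmetric matrix M = A^T A =
[[26, -25],
 [-25, 41]].
Its characteristic polynomial (trace, determinant of M give the coefficients) is
  p(λ) = det(λ I - M) = λ^2 - 67λ + 441.
For λ^2 - 67λ + 441 the discriminant is 2725. It is nonnegative but not a perfect square, so the roots are real and irrational: λ = (67 ± sqrt(2725))/2 ≈ 59.6008, 7.3992.
So the eigenvalues of A^T A are ≈ 7.3992, 59.6008 (all ≥ 0, as they must be for A^T A). The largest is λ_max = (67 + sqrt(2725))/2 ≈ 59.6008, hence ||A||_2 = sqrt(λ_max) = sqrt((67 + sqrt(2725))/2) ≈ 7.7202.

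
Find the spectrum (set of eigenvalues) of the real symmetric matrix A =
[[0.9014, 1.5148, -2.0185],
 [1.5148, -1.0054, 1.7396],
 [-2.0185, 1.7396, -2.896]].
sigma(A) ≈ {-5, 0, 2}

A is real symmetric, so its spectrum consists of real eigenvalues. Expanding the characteristic polynomial of the displayed matrix gives
  det(λ I - A) = p(λ) = λ^3 + (3)λ^2 + (-10)λ + (0).
Solving p(λ) = 0 yields eigenvalues ≈ -5, 0, 2. (A is shown rounded to 4 decimals, so these recover the underlying integer eigenvalues to within that precision.)
Verification: the trace of A = -3 equals the sum of eigenvalues -3, and det(A) ≈ 0.0002 matches the eigenvalue product 0.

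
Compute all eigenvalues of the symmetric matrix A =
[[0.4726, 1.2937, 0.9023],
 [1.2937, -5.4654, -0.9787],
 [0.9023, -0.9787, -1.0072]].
sigma(A) ≈ {-6, -1, 1}

A is real symmetric, so its spectrum consists of real eigenvalues. Expanding the characteristic polynomial of the displayed matrix gives
  det(λ I - A) = p(λ) = λ^3 + (6)λ^2 + (-1)λ + (-6).
Solving p(λ) = 0 yields eigenvalues ≈ -6, -1, 1. (A is shown rounded to 4 decimals, so these recover the underlying integer eigenvalues to within that precision.)
Verification: the trace of A = -6 equals the sum of eigenvalues -6, and det(A) ≈ 5.9993 matches the eigenvalue product 6.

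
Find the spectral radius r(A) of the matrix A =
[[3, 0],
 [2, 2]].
r(A) = 3

The eigenvalues of A are the roots of its characteristic polynomial. With M = A (coefficients from the trace and determinant):
  p(λ) = det(λ I - M) = λ^2 - 5λ + 6.
For λ^2 - 5λ + 6 the discriminant is 1. It is a perfect square (1^2), so the roots are rational: λ = (5 ± 1)/2 = 3, 2.
Thus the eigenvalues (to 4 decimals) are 3 (modulus 3); 2 (modulus 2). The spectral radius is the largest modulus: r(A) = 3. (Cross-check: r(A) ≤ ||A||_2 ≈ 3.8106; equality holds whenever A is normal, though it can also hold for some non-normal A.)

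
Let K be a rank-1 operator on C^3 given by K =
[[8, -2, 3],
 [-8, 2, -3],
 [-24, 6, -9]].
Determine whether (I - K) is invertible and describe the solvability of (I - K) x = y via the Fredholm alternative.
(I - K) is singular (det(I - K) = 0, i.e. 1 ∈ sigma(K)). (I - K) x = y is solvable iff y ⊥ ker((I - K)^*) = span{(8, -2, 3)}, i.e. iff 8y_1 - 2y_2 + 3y_3 = 0. When solvable, the solutions are x = y + c·(1, -1, -3), c arbitrary (ker(I - K) = span{(1, -1, -3)}, dimension 1).

K has rank 1, so it is an outer product K = u v^T: every row of K is a multiple of one row vector. Reading off the entries, u = (1, -1, -3) and v = (8, -2, 3) (row i of K equals u_i·v^T). A rank-one matrix u v^T satisfies K u = u (v·u) and kills the (2)-dimensional subspace v^⊥, so its characteristic polynomial is lambda^2 (lambda - v·u) with v·u = tr K = 1. Hence the eigenvalues of I - K are 1 (multiplicity 2) and 1 - (1) = 0, so det(I - K) = 0. (Direct check: I - K =
[[-7, 2, -3],
 [8, -1, 3],
 [24, -6, 10]]
has determinant 0.) So 1 is an eigenvalue of K and (I - K) is not invertible. The finite-dimensional Fredholm alternative says: either (I - K) is invertible, or ker(I - K) ≠ {0} and then range(I - K) = ker((I - K)^*)^⊥, with dim ker(I - K) = dim ker((I - K)^*). We are in the second case, so we need both kernels. Kernel of I - K: (I - K) u = u - u (v·u) = u - u = 0, so ker(I - K) = span{u} = span{(1, -1, -3)} (it is exactly 1-dimensional because rank(I - K) = 2). Kernel of the adjoint: K is real, so (I - K)^* = I - K^T = I - v u^T, and (I - v u^T) v = v - v (u·v) = 0; hence ker((I - K)^*) = span{v} = span{(8, -2, 3)}. Therefore (I - K) x = y is solvable iff <y, v> = 0, i.e. iff 8y_1 - 2y_2 + 3y_3 = 0. When this holds, K y = u (v·y) = 0, so (I - K) y = y and x = y is a particular solution; the full solution set is the line x = y + c·u = y + c·(1, -1, -3), c ∈ C.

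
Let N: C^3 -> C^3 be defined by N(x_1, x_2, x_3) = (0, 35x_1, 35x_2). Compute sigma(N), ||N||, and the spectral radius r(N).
sigma(N) = {0}; ||N|| = 35; r(N) = 0. (N is nilpotent with N^3 = 0.)

On C^3, N is a strictly lower-triangular matrix with 35 on the subdiagonal and zeros elsewhere, so its characteristic polynomial is lambda^3 and every eigenvalue is 0: sigma(N) = {0}. For the operator norm, N e_i = 35e_{i+1} for i = 1, ..., 2 and N e_3 = 0, so the singular values of N are 35 (with multiplicity 2) and 0; hence ||N|| = 35. The spectral radius r(N) = max|lambda| = 0. Note ||N|| > r(N) — characteristic of non-normal nilpotent operators. Indeed N^3 = 0.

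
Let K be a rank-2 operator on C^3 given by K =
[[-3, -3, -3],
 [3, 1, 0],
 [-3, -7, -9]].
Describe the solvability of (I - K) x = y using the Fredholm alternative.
(I - K) is invertible (det(I - K) = 27 ≠ 0), so for every y in C^3 the equation (I - K) x = y has a unique solution.

K has rank 2 and factors as K = U V^T = u1 v1^T + u2 v2^T with u1 = (0, -1, -2), v1 = (-3, -1, 0), u2 = (1, 0, 3), v2 = (-3, -3, -3) (multiplying out reproduces the displayed K). The nonzero eigenvalues of U V^T coincide with those of the 2 x 2 matrix G = V^T U = [[v1·u1, v1·u2], [v2·u1, v2·u2]] = [[1, -3], [9, -12]], and by the Sylvester determinant identity det(I_3 - U V^T) = det(I_2 - V^T U) = det([[0, 3], [-9, 13]]) = (0)(13) - (3)(-9) = 27. (Direct check: I - K =
[[4, 3, 3],
 [-3, 0, 0],
 [3, 7, 10]]
has determinant 27.) The finite-dimensional Fredholm alternative says: either (I - K) is invertible, or ker(I - K) ≠ {0} and then range(I - K) = ker((I - K)^*)^⊥, with dim ker(I - K) = dim ker((I - K)^*). Since det(I - K) ≠ 0, 1 is not an eigenvalue of K and ker(I - K) = {0}, so we are in the first case: for every y there is a unique x = (I - K)^(-1) y. (Explicitly, by the Woodbury identity, (I - U V^T)^(-1) = I + U (I_2 - G)^(-1) V^T.)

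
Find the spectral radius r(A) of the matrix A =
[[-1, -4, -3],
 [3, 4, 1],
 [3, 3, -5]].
r(A) ≈ 4.3469

The eigenvalues of A are the roots of its characteristic polynomial. With M = A (coefficients from the trace, the sum of principal 2x2 minors, and det A):
  p(λ) = det(λ I - M) = λ^3 + 2λ^2 - λ + 40.
No integer candidate from the rational root theorem (±divisors of 40) is a root, so the roots are irrational. The cubic discriminant is Δ = -45912 < 0, so there is one real root and a complex-conjugate pair. p(-5) = -30 and p(-4) = 12 have opposite signs, so a root lies in (-5, -4); Newton's method refines it to λ ≈ -4.3469. Dividing out (λ - (-4.3469)) leaves approximately λ^2 - 2.3469λ + 9.2019. For λ^2 - 2.3469λ + 9.2019 the discriminant is -31.2996. It is negative, so the remaining roots are the complex-conjugate pair λ ≈ 1.1735 ± 2.7973i. Their product equals the constant term, so |λ|^2 ≈ 9.2019 and |λ| ≈ 3.0335.
Thus the eigenvalues (to 4 decimals) are -4.3469 (modulus 4.3469); 1.1735 ± 2.7973i (modulus 3.0335). The spectral radius is the largest modulus: r(A) ≈ 4.3469. (Cross-check: r(A) ≤ ||A||_2 ≈ 7.6206; equality holds whenever A is normal, though it can also hold for some non-normal A.)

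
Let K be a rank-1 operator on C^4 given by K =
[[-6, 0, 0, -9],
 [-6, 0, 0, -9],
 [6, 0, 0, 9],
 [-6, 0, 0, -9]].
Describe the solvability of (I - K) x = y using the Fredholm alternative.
(I - K) is invertible (det(I - K) = 16 ≠ 0), so for every y in C^4 the equation (I - K) x = y has a unique solution.

K has rank 1, so it is an outer product K = u v^T: every row of K is a multiple of one row vector. Reading off the entries, u = (-3, -3, 3, -3) and v = (2, 0, 0, 3) (row i of K equals u_i·v^T). A rank-one matrix u v^T satisfies K u = u (v·u) and kills the (3)-dimensional subspace v^⊥, so its characteristic polynomial is lambda^3 (lambda - v·u) with v·u = tr K = -15. Hence the eigenvalues of I - K are 1 (multiplicity 3) and 1 - (-15) = 16, so det(I - K) = 16. (Direct check: I - K =
[[7, 0, 0, 9],
 [6, 1, 0, 9],
 [-6, 0, 1, -9],
 [6, 0, 0, 10]]
has determinant 16.) The finite-dimensional Fredholm alternative says: either (I - K) is invertible, or ker(I - K) ≠ {0} and then range(I - K) = ker((I - K)^*)^⊥, with dim ker(I - K) = dim ker((I - K)^*). Since det(I - K) ≠ 0, 1 is not an eigenvalue of K and ker(I - K) = {0}, so we are in the first case: for every y there is a unique x = (I - K)^(-1) y. Explicitly, by the Sherman–Morrison formula, (I - u v^T)^(-1) = I + u v^T/(1 - v·u), i.e. (I - K)^(-1) = I + K/(16).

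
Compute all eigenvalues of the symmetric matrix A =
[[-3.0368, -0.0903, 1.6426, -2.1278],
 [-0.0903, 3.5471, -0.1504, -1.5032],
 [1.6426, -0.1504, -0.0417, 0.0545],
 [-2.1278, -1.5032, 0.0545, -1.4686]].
sigma(A) ≈ {-5, -1, 1, 4}

A is real symmetric, so its spectrum consists of real eigenvalues. Expanding the characteristic polynomial of the displayed matrix gives
  det(λ I - A) = p(λ) = λ^4 + (1)λ^3 + (-21)λ^2 + (-1)λ + (20).
Solving p(λ) = 0 yields eigenvalues ≈ -5, -1, 1, 4. (A is shown rounded to 4 decimals, so these recover the underlying integer eigenvalues to within that precision.)
Verification: the trace of A = -1 equals the sum of eigenvalues -1, and det(A) ≈ 20.0006 matches the eigenvalue product 20.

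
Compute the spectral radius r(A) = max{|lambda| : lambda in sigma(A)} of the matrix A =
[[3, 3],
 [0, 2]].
r(A) = 3

The eigenvalues of A are the roots of its characteristic polynomial. With M = A (coefficients from the trace and determinant):
  p(λ) = det(λ I - M) = λ^2 - 5λ + 6.
For λ^2 - 5λ + 6 the discriminant is 1. It is a perfect square (1^2), so the roots are rational: λ = (5 ± 1)/2 = 3, 2.
Thus the eigenvalues (to 4 decimals) are 3 (modulus 3); 2 (modulus 2). The spectral radius is the largest modulus: r(A) = 3. (Cross-check: r(A) ≤ ||A||_2 ≈ 4.4966; equality holds whenever A is normal, though it can also hold for some non-normal A.)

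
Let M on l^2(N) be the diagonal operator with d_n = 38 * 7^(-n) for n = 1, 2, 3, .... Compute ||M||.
||M|| = 38/7 (attained at n = 1)

For M diagonal, ||M|| = sup_n |d_n|. The sequence d_n = 38 * 7^(-n) is positive and strictly decreasing (ratio 7^(-1) < 1), so the supremum is d_1 = 38/7. Hence ||M|| = 38/7.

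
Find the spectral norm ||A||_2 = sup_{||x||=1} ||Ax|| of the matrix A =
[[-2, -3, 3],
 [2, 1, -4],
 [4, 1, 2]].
||A||_2 ≈ 6.4353 (= sqrt(largest eigenvalue of A^T A))

||A||_2 = sigma_max(A) = sqrt(lambda_max(A^T A)). Form the symmetric matrix M = A^T A =
[[24, 12, -6],
 [12, 11, -11],
 [-6, -11, 29]].
Its characteristic polynomial (trace, sum of principal 2x2 minors, determinant of M give the coefficients) is
  p(λ) = det(λ I - M) = λ^3 - 64λ^2 + 978λ - 1764.
No integer candidate from the rational root theorem (±divisors of 1764) is a root, so the roots are irrational. The cubic discriminant is Δ = 229710384 > 0, so there are three distinct real roots. p(2) = -56 and p(3) = 621 have opposite signs, so a root lies in (2, 3); Newton's method refines it to λ ≈ 2.0768. p(20) = 196 and p(21) = -189 have opposite signs, so a root lies in (20, 21); Newton's method refines it to λ ≈ 20.5107. p(41) = -329 and p(42) = 504 have opposite signs, so a root lies in (41, 42); Newton's method refines it to λ ≈ 41.4125. Check (Vieta): the three roots sum to 64, matching tr M = 64.
So the eigenvalues of A^T A are ≈ 2.0768, 20.5107, 41.4125 (all ≥ 0, as they must be for A^T A). The largest is λ_max ≈ 41.4125, hence ||A||_2 = sqrt(λ_max) ≈ 6.4353.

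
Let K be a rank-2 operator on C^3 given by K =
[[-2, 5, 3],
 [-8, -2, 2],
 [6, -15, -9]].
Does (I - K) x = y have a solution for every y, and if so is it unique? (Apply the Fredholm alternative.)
(I - K) is invertible (det(I - K) = 106 ≠ 0), so for every y in C^3 the equation (I - K) x = y has a unique solution.

K has rank 2 and factors as K = U V^T = u1 v1^T + u2 v2^T with u1 = (-1, 2, 3), v1 = (-1, -3, -1), u2 = (1, 2, -3), v2 = (-3, 2, 2) (multiplying out reproduces the displayed K). The nonzero eigenvalues of U V^T coincide with those of the 2 x 2 matrix G = V^T U = [[v1·u1, v1·u2], [v2·u1, v2·u2]] = [[-8, -4], [13, -5]], and by the Sylvester determinant identity det(I_3 - U V^T) = det(I_2 - V^T U) = det([[9, 4], [-13, 6]]) = (9)(6) - (4)(-13) = 106. (Direct check: I - K =
[[3, -5, -3],
 [8, 3, -2],
 [-6, 15, 10]]
has determinant 106.) The finite-dimensional Fredholm alternative says: either (I - K) is invertible, or ker(I - K) ≠ {0} and then range(I - K) = ker((I - K)^*)^⊥, with dim ker(I - K) = dim ker((I - K)^*). Since det(I - K) ≠ 0, 1 is not an eigenvalue of K and ker(I - K) = {0}, so we are in the first case: for every y there is a unique x = (I - K)^(-1) y. (Explicitly, by the Woodbury identity, (I - U V^T)^(-1) = I + U (I_2 - G)^(-1) V^T.)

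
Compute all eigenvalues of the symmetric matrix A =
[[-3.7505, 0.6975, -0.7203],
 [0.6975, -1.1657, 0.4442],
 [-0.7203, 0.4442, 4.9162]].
sigma(A) ≈ {-4, -1, 5}

A is real symmetric, so its spectrum consists of real eigenvalues. Expanding the characteristic polynomial of the displayed matrix gives
  det(λ I - A) = p(λ) = λ^3 + (0)λ^2 + (-21)λ + (-20).
Solving p(λ) = 0 yields eigenvalues ≈ -4, -1, 5. (A is shown rounded to 4 decimals, so these recover the underlying integer eigenvalues to within that precision.)
Verification: the trace of A = 0 equals the sum of eigenvalues 0, and det(A) ≈ 20.0001 matches the eigenvalue product 20.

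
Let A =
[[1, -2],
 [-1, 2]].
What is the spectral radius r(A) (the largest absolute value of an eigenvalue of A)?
r(A) = 3

The eigenvalues of A are the roots of its characteristic polynomial. With M = A (coefficients from the trace and determinant):
  p(λ) = det(λ I - M) = λ^2 - 3λ.
For λ^2 - 3λ the discriminant is 9. It is a perfect square (3^2), so the roots are rational: λ = (3 ± 3)/2 = 3, 0.
Thus the eigenvalues (to 4 decimals) are 3 (modulus 3); 0 (modulus 0). The spectral radius is the largest modulus: r(A) = 3. (Cross-check: r(A) ≤ ||A||_2 ≈ 3.1623; equality holds whenever A is normal, though it can also hold for some non-normal A.)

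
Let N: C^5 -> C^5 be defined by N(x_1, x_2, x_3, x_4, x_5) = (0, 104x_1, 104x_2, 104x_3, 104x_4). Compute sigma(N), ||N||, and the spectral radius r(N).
sigma(N) = {0}; ||N|| = 104; r(N) = 0. (N is nilpotent with N^5 = 0.)

On C^5, N is a strictly lower-triangular matrix with 104 on the subdiagonal and zeros elsewhere, so its characteristic polynomial is lambda^5 and every eigenvalue is 0: sigma(N) = {0}. For the operator norm, N e_i = 104e_{i+1} for i = 1, ..., 4 and N e_5 = 0, so the singular values of N are 104 (with multiplicity 4) and 0; hence ||N|| = 104. The spectral radius r(N) = max|lambda| = 0. Note ||N|| > r(N) — characteristic of non-normal nilpotent operators. Indeed N^5 = 0.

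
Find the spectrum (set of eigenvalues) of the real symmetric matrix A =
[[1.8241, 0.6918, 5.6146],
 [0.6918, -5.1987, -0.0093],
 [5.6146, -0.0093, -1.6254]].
sigma(A) ≈ {-6, -5, 6}

A is real symmetric, so its spectrum consists of real eigenvalues. Expanding the characteristic polynomial of the displayed matrix gives
  det(λ I - A) = p(λ) = λ^3 + (5)λ^2 + (-36)λ + (-180.0015).
Solving p(λ) = 0 yields eigenvalues ≈ -6, -5, 6. (A is shown rounded to 4 decimals, so these recover the underlying integer eigenvalues to within that precision.)
Verification: the trace of A = -5 equals the sum of eigenvalues -5, and det(A) ≈ 180.0015 matches the eigenvalue product 180.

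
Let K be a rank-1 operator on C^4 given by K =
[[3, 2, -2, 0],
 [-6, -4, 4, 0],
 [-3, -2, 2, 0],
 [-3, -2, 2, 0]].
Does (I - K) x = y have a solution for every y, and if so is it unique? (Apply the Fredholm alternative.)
(I - K) is singular (det(I - K) = 0, i.e. 1 ∈ sigma(K)). (I - K) x = y is solvable iff y ⊥ ker((I - K)^*) = span{(3, 2, -2, 0)}, i.e. iff 3y_1 + 2y_2 - 2y_3 = 0. When solvable, the solutions are x = y + c·(1, -2, -1, -1), c arbitrary (ker(I - K) = span{(1, -2, -1, -1)}, dimension 1).

K has rank 1, so it is an outer product K = u v^T: every row of K is a multiple of one row vector. Reading off the entries, u = (1, -2, -1, -1) and v = (3, 2, -2, 0) (row i of K equals u_i·v^T). A rank-one matrix u v^T satisfies K u = u (v·u) and kills the (3)-dimensional subspace v^⊥, so its characteristic polynomial is lambda^3 (lambda - v·u) with v·u = tr K = 1. Hence the eigenvalues of I - K are 1 (multiplicity 3) and 1 - (1) = 0, so det(I - K) = 0. (Direct check: I - K =
[[-2, -2, 2, 0],
 [6, 5, -4, 0],
 [3, 2, -1, 0],
 [3, 2, -2, 1]]
has determinant 0.) So 1 is an eigenvalue of K and (I - K) is not invertible. The finite-dimensional Fredholm alternative says: either (I - K) is invertible, or ker(I - K) ≠ {0} and then range(I - K) = ker((I - K)^*)^⊥, with dim ker(I - K) = dim ker((I - K)^*). We are in the second case, so we need both kernels. Kernel of I - K: (I - K) u = u - u (v·u) = u - u = 0, so ker(I - K) = span{u} = span{(1, -2, -1, -1)} (it is exactly 1-dimensional because rank(I - K) = 3). Kernel of the adjoint: K is real, so (I - K)^* = I - K^T = I - v u^T, and (I - v u^T) v = v - v (u·v) = 0; hence ker((I - K)^*) = span{v} = span{(3, 2, -2, 0)}. Therefore (I - K) x = y is solvable iff <y, v> = 0, i.e. iff 3y_1 + 2y_2 - 2y_3 = 0. When this holds, K y = u (v·y) = 0, so (I - K) y = y and x = y is a particular solution; the full solution set is the line x = y + c·u = y + c·(1, -2, -1, -1), c ∈ C.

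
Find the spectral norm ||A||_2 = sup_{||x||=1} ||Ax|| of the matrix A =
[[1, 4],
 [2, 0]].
||A||_2 = sqrt((21 + sqrt(185))/2) ≈ 4.1594 (= sqrt(largest eigenvalue of A^T A))

||A||_2 = sigma_max(A) = sqrt(lambda_max(A^T A)). Form the symmetric matrix M = A^T A =
[[5, 4],
 [4, 16]].
Its characteristic polynomial (trace, determinant of M give the coefficients) is
  p(λ) = det(λ I - M) = λ^2 - 21λ + 64.
For λ^2 - 21λ + 64 the discriminant is 185. It is nonnegative but not a perfect square, so the roots are real and irrational: λ = (21 ± sqrt(185))/2 ≈ 17.3007, 3.6993.
So the eigenvalues of A^T A are ≈ 3.6993, 17.3007 (all ≥ 0, as they must be for A^T A). The largest is λ_max = (21 + sqrt(185))/2 ≈ 17.3007, hence ||A||_2 = sqrt(λ_max) = sqrt((21 + sqrt(185))/2) ≈ 4.1594.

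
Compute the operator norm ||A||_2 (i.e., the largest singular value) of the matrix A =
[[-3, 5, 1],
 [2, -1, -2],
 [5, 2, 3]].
||A||_2 ≈ 6.4864 (= sqrt(largest eigenvalue of A^T A))

||A||_2 = sigma_max(A) = sqrt(lambda_max(A^T A)). Form the symmetric matrix M = A^T A =
[[38, -7, 8],
 [-7, 30, 13],
 [8, 13, 14]].
Its characteristic polynomial (trace, sum of principal 2x2 minors, determinant of M give the coefficients) is
  p(λ) = det(λ I - M) = λ^3 - 82λ^2 + 1810λ - 5476.
No integer candidate from the rational root theorem (±divisors of 5476) is a root, so the roots are irrational. The cubic discriminant is Δ = 52192736 > 0, so there are three distinct real roots. p(3) = -757 and p(4) = 516 have opposite signs, so a root lies in (3, 4); Newton's method refines it to λ ≈ 3.581. p(36) = 68 and p(37) = -111 have opposite signs, so a root lies in (36, 37); Newton's method refines it to λ ≈ 36.3454. p(42) = -16 and p(43) = 243 have opposite signs, so a root lies in (42, 43); Newton's method refines it to λ ≈ 42.0736. Check (Vieta): the three roots sum to 82, matching tr M = 82.
So the eigenvalues of A^T A are ≈ 3.581, 36.3454, 42.0736 (all ≥ 0, as they must be for A^T A). The largest is λ_max ≈ 42.0736, hence ||A||_2 = sqrt(λ_max) ≈ 6.4864.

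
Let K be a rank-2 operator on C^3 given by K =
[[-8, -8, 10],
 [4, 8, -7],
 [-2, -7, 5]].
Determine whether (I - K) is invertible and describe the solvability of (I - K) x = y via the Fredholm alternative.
(I - K) is invertible (det(I - K) = -65 ≠ 0), so for every y in C^3 the equation (I - K) x = y has a unique solution.

K has rank 2 and factors as K = U V^T = u1 v1^T + u2 v2^T with u1 = (2, -3, 3), v1 = (-2, -3, 3), u2 = (2, 1, -2), v2 = (-2, -1, 2) (multiplying out reproduces the displayed K). The nonzero eigenvalues of U V^T coincide with those of the 2 x 2 matrix G = V^T U = [[v1·u1, v1·u2], [v2·u1, v2·u2]] = [[14, -13], [5, -9]], and by the Sylvester determinant identity det(I_3 - U V^T) = det(I_2 - V^T U) = det([[-13, 13], [-5, 10]]) = (-13)(10) - (13)(-5) = -65. (Direct check: I - K =
[[9, 8, -10],
 [-4, -7, 7],
 [2, 7, -4]]
has determinant -65.) The finite-dimensional Fredholm alternative says: either (I - K) is invertible, or ker(I - K) ≠ {0} and then range(I - K) = ker((I - K)^*)^⊥, with dim ker(I - K) = dim ker((I - K)^*). Since det(I - K) ≠ 0, 1 is not an eigenvalue of K and ker(I - K) = {0}, so we are in the first case: for every y there is a unique x = (I - K)^(-1) y. (Explicitly, by the Woodbury identity, (I - U V^T)^(-1) = I + U (I_2 - G)^(-1) V^T.)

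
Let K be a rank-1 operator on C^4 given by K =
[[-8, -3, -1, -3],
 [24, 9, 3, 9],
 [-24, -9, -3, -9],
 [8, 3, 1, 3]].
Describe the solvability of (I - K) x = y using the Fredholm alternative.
(I - K) is singular (det(I - K) = 0, i.e. 1 ∈ sigma(K)). (I - K) x = y is solvable iff y ⊥ ker((I - K)^*) = span{(-8, -3, -1, -3)}, i.e. iff -8y_1 - 3y_2 - y_3 - 3y_4 = 0. When solvable, the solutions are x = y + c·(1, -3, 3, -1), c arbitrary (ker(I - K) = span{(1, -3, 3, -1)}, dimension 1).

K has rank 1, so it is an outer product K = u v^T: every row of K is a multiple of one row vector. Reading off the entries, u = (1, -3, 3, -1) and v = (-8, -3, -1, -3) (row i of K equals u_i·v^T). A rank-one matrix u v^T satisfies K u = u (v·u) and kills the (3)-dimensional subspace v^⊥, so its characteristic polynomial is lambda^3 (lambda - v·u) with v·u = tr K = 1. Hence the eigenvalues of I - K are 1 (multiplicity 3) and 1 - (1) = 0, so det(I - K) = 0. (Direct check: I - K =
[[9, 3, 1, 3],
 [-24, -8, -3, -9],
 [24, 9, 4, 9],
 [-8, -3, -1, -2]]
has determinant 0.) So 1 is an eigenvalue of K and (I - K) is not invertible. The finite-dimensional Fredholm alternative says: either (I - K) is invertible, or ker(I - K) ≠ {0} and then range(I - K) = ker((I - K)^*)^⊥, with dim ker(I - K) = dim ker((I - K)^*). We are in the second case, so we need both kernels. Kernel of I - K: (I - K) u = u - u (v·u) = u - u = 0, so ker(I - K) = span{u} = span{(1, -3, 3, -1)} (it is exactly 1-dimensional because rank(I - K) = 3). Kernel of the adjoint: K is real, so (I - K)^* = I - K^T = I - v u^T, and (I - v u^T) v = v - v (u·v) = 0; hence ker((I - K)^*) = span{v} = span{(-8, -3, -1, -3)}. Therefore (I - K) x = y is solvable iff <y, v> = 0, i.e. iff -8y_1 - 3y_2 - y_3 - 3y_4 = 0. When this holds, K y = u (v·y) = 0, so (I - K) y = y and x = y is a particular solution; the full solution set is the line x = y + c·u = y + c·(1, -3, 3, -1), c ∈ C.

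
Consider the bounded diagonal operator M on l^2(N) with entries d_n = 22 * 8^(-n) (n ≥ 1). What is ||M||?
||M|| = 11/4 (attained at n = 1)

For M diagonal, ||M|| = sup_n |d_n|. The sequence d_n = 22 * 8^(-n) is positive and strictly decreasing (ratio 8^(-1) < 1), so the supremum is d_1 = 22/8 = 11/4. Hence ||M|| = 11/4.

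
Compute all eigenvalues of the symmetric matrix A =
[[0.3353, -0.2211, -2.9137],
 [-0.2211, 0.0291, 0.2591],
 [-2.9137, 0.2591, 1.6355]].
sigma(A) ≈ {-2, 0, 4}

A is real symmetric, so its spectrum consists of real eigenvalues. Expanding the characteristic polynomial of the displayed matrix gives
  det(λ I - A) = p(λ) = λ^3 + (-2)λ^2 + (-8)λ + (0).
Solving p(λ) = 0 yields eigenvalues ≈ -2, 0, 4. (A is shown rounded to 4 decimals, so these recover the underlying integer eigenvalues to within that precision.)
Verification: the trace of A = 2 equals the sum of eigenvalues 2, and det(A) ≈ 0.0003 matches the eigenvalue product 0.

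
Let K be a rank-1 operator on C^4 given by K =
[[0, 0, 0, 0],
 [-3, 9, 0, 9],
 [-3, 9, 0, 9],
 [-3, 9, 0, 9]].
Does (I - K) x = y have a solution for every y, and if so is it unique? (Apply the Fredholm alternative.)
(I - K) is invertible (det(I - K) = -17 ≠ 0), so for every y in C^4 the equation (I - K) x = y has a unique solution.

K has rank 1, so it is an outer product K = u v^T: every row of K is a multiple of one row vector. Reading off the entries, u = (0, -3, -3, -3) and v = (1, -3, 0, -3) (row i of K equals u_i·v^T). A rank-one matrix u v^T satisfies K u = u (v·u) and kills the (3)-dimensional subspace v^⊥, so its characteristic polynomial is lambda^3 (lambda - v·u) with v·u = tr K = 18. Hence the eigenvalues of I - K are 1 (multiplicity 3) and 1 - (18) = -17, so det(I - K) = -17. (Direct check: I - K =
[[1, 0, 0, 0],
 [3, -8, 0, -9],
 [3, -9, 1, -9],
 [3, -9, 0, -8]]
has determinant -17.) The finite-dimensional Fredholm alternative says: either (I - K) is invertible, or ker(I - K) ≠ {0} and then range(I - K) = ker((I - K)^*)^⊥, with dim ker(I - K) = dim ker((I - K)^*). Since det(I - K) ≠ 0, 1 is not an eigenvalue of K and ker(I - K) = {0}, so we are in the first case: for every y there is a unique x = (I - K)^(-1) y. Explicitly, by the Sherman–Morrison formula, (I - u v^T)^(-1) = I + u v^T/(1 - v·u), i.e. (I - K)^(-1) = I + K/(-17).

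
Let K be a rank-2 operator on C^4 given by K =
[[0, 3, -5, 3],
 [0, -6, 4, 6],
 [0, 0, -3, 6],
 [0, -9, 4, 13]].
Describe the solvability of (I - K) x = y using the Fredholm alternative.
(I - K) is invertible (det(I - K) = -72 ≠ 0), so for every y in C^4 the equation (I - K) x = y has a unique solution.

K has rank 2 and factors as K = U V^T = u1 v1^T + u2 v2^T with u1 = (3, 0, 3, 2), v1 = (0, 0, -1, 2), u2 = (-1, 2, 0, 3), v2 = (0, -3, 2, 3) (multiplying out reproduces the displayed K). The nonzero eigenvalues of U V^T coincide with those of the 2 x 2 matrix G = V^T U = [[v1·u1, v1·u2], [v2·u1, v2·u2]] = [[1, 6], [12, 3]], and by the Sylvester determinant identity det(I_4 - U V^T) = det(I_2 - V^T U) = det([[0, -6], [-12, -2]]) = (0)(-2) - (-6)(-12) = -72. (Direct check: I - K =
[[1, -3, 5, -3],
 [0, 7, -4, -6],
 [0, 0, 4, -6],
 [0, 9, -4, -12]]
has determinant -72.) The finite-dimensional Fredholm alternative says: either (I - K) is invertible, or ker(I - K) ≠ {0} and then range(I - K) = ker((I - K)^*)^⊥, with dim ker(I - K) = dim ker((I - K)^*). Since det(I - K) ≠ 0, 1 is not an eigenvalue of K and ker(I - K) = {0}, so we are in the first case: for every y there is a unique x = (I - K)^(-1) y. (Explicitly, by the Woodbury identity, (I - U V^T)^(-1) = I + U (I_2 - G)^(-1) V^T.)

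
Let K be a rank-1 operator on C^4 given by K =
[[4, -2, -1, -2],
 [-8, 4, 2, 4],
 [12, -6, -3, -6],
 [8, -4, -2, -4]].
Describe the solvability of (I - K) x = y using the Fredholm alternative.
(I - K) is singular (det(I - K) = 0, i.e. 1 ∈ sigma(K)). (I - K) x = y is solvable iff y ⊥ ker((I - K)^*) = span{(4, -2, -1, -2)}, i.e. iff 4y_1 - 2y_2 - y_3 - 2y_4 = 0. When solvable, the solutions are x = y + c·(1, -2, 3, 2), c arbitrary (ker(I - K) = span{(1, -2, 3, 2)}, dimension 1).

K has rank 1, so it is an outer product K = u v^T: every row of K is a multiple of one row vector. Reading off the entries, u = (1, -2, 3, 2) and v = (4, -2, -1, -2) (row i of K equals u_i·v^T). A rank-one matrix u v^T satisfies K u = u (v·u) and kills the (3)-dimensional subspace v^⊥, so its characteristic polynomial is lambda^3 (lambda - v·u) with v·u = tr K = 1. Hence the eigenvalues of I - K are 1 (multiplicity 3) and 1 - (1) = 0, so det(I - K) = 0. (Direct check: I - K =
[[-3, 2, 1, 2],
 [8, -3, -2, -4],
 [-12, 6, 4, 6],
 [-8, 4, 2, 5]]
has determinant 0.) So 1 is an eigenvalue of K and (I - K) is not invertible. The finite-dimensional Fredholm alternative says: either (I - K) is invertible, or ker(I - K) ≠ {0} and then range(I - K) = ker((I - K)^*)^⊥, with dim ker(I - K) = dim ker((I - K)^*). We are in the second case, so we need both kernels. Kernel of I - K: (I - K) u = u - u (v·u) = u - u = 0, so ker(I - K) = span{u} = span{(1, -2, 3, 2)} (it is exactly 1-dimensional because rank(I - K) = 3). Kernel of the adjoint: K is real, so (I - K)^* = I - K^T = I - v u^T, and (I - v u^T) v = v - v (u·v) = 0; hence ker((I - K)^*) = span{v} = span{(4, -2, -1, -2)}. Therefore (I - K) x = y is solvable iff <y, v> = 0, i.e. iff 4y_1 - 2y_2 - y_3 - 2y_4 = 0. When this holds, K y = u (v·y) = 0, so (I - K) y = y and x = y is a particular solution; the full solution set is the line x = y + c·u = y + c·(1, -2, 3, 2), c ∈ C.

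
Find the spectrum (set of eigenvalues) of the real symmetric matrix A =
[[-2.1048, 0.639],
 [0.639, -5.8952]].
sigma(A) ≈ {-6, -2}

A is real symmetric, so its spectrum consists of real eigenvalues. Expanding the characteristic polynomial of the displayed matrix gives
  det(λ I - A) = p(λ) = λ^2 + (8)λ + (12).
Solving p(λ) = 0 yields eigenvalues ≈ -6, -2. (A is shown rounded to 4 decimals, so these recover the underlying integer eigenvalues to within that precision.)
Verification: the trace of A = -8 equals the sum of eigenvalues -8, and det(A) ≈ 11.9999 matches the eigenvalue product 12.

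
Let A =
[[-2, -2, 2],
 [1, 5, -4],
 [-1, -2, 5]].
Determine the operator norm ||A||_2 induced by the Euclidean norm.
||A||_2 ≈ 8.8078 (= sqrt(largest eigenvalue of A^T A))

||A||_2 = sigma_max(A) = sqrt(lambda_max(A^T A)). Form the symmetric matrix M = A^T A =
[[6, 11, -13],
 [11, 33, -34],
 [-13, -34, 45]].
Its characteristic polynomial (trace, sum of principal 2x2 minors, determinant of M give the coefficients) is
  p(λ) = det(λ I - M) = λ^3 - 84λ^2 + 507λ - 676.
No integer candidate from the rational root theorem (±divisors of 676) is a root, so the roots are irrational. The cubic discriminant is Δ = 195643188 > 0, so there are three distinct real roots. p(1) = -252 and p(2) = 10 have opposite signs, so a root lies in (1, 2); Newton's method refines it to λ ≈ 1.9466. p(4) = 72 and p(5) = -116 have opposite signs, so a root lies in (4, 5); Newton's method refines it to λ ≈ 4.4766. p(77) = -3140 and p(78) = 2366 have opposite signs, so a root lies in (77, 78); Newton's method refines it to λ ≈ 77.5769. Check (Vieta): the three roots sum to 84, matching tr M = 84.
So the eigenvalues of A^T A are ≈ 1.9466, 4.4766, 77.5769 (all ≥ 0, as they must be for A^T A). The largest is λ_max ≈ 77.5769, hence ||A||_2 = sqrt(λ_max) ≈ 8.8078.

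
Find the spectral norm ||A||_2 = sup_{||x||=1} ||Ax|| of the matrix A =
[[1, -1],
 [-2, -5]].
||A||_2 = sqrt((31 + sqrt(765))/2) ≈ 5.4157 (= sqrt(largest eigenvalue of A^T A))

||A||_2 = sigma_max(A) = sqrt(lambda_max(A^T A)). Form the symmetric matrix M = A^T A =
[[5, 9],
 [9, 26]].
Its characteristic polynomial (trace, determinant of M give the coefficients) is
  p(λ) = det(λ I - M) = λ^2 - 31λ + 49.
For λ^2 - 31λ + 49 the discriminant is 765. It is nonnegative but not a perfect square, so the roots are real and irrational: λ = (31 ± sqrt(765))/2 ≈ 29.3293, 1.6707.
So the eigenvalues of A^T A are ≈ 1.6707, 29.3293 (all ≥ 0, as they must be for A^T A). The largest is λ_max = (31 + sqrt(765))/2 ≈ 29.3293, hence ||A||_2 = sqrt(λ_max) = sqrt((31 + sqrt(765))/2) ≈ 5.4157.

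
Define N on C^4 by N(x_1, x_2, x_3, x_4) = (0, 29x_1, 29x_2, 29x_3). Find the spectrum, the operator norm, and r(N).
sigma(N) = {0}; ||N|| = 29; r(N) = 0. (N is nilpotent with N^4 = 0.)

On C^4, N is a strictly lower-triangular matrix with 29 on the subdiagonal and zeros elsewhere, so its characteristic polynomial is lambda^4 and every eigenvalue is 0: sigma(N) = {0}. For the operator norm, N e_i = 29e_{i+1} for i = 1, ..., 3 and N e_4 = 0, so the singular values of N are 29 (with multiplicity 3) and 0; hence ||N|| = 29. The spectral radius r(N) = max|lambda| = 0. Note ||N|| > r(N) — characteristic of non-normal nilpotent operators. Indeed N^4 = 0.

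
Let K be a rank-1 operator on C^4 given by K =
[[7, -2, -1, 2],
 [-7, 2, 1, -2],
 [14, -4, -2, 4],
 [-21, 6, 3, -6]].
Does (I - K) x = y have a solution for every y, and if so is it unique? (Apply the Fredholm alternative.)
(I - K) is singular (det(I - K) = 0, i.e. 1 ∈ sigma(K)). (I - K) x = y is solvable iff y ⊥ ker((I - K)^*) = span{(7, -2, -1, 2)}, i.e. iff 7y_1 - 2y_2 - y_3 + 2y_4 = 0. When solvable, the solutions are x = y + c·(1, -1, 2, -3), c arbitrary (ker(I - K) = span{(1, -1, 2, -3)}, dimension 1).

K has rank 1, so it is an outer product K = u v^T: every row of K is a multiple of one row vector. Reading off the entries, u = (1, -1, 2, -3) and v = (7, -2, -1, 2) (row i of K equals u_i·v^T). A rank-one matrix u v^T satisfies K u = u (v·u) and kills the (3)-dimensional subspace v^⊥, so its characteristic polynomial is lambda^3 (lambda - v·u) with v·u = tr K = 1. Hence the eigenvalues of I - K are 1 (multiplicity 3) and 1 - (1) = 0, so det(I - K) = 0. (Direct check: I - K =
[[-6, 2, 1, -2],
 [7, -1, -1, 2],
 [-14, 4, 3, -4],
 [21, -6, -3, 7]]
has determinant 0.) So 1 is an eigenvalue of K and (I - K) is not invertible. The finite-dimensional Fredholm alternative says: either (I - K) is invertible, or ker(I - K) ≠ {0} and then range(I - K) = ker((I - K)^*)^⊥, with dim ker(I - K) = dim ker((I - K)^*). We are in the second case, so we need both kernels. Kernel of I - K: (I - K) u = u - u (v·u) = u - u = 0, so ker(I - K) = span{u} = span{(1, -1, 2, -3)} (it is exactly 1-dimensional because rank(I - K) = 3). Kernel of the adjoint: K is real, so (I - K)^* = I - K^T = I - v u^T, and (I - v u^T) v = v - v (u·v) = 0; hence ker((I - K)^*) = span{v} = span{(7, -2, -1, 2)}. Therefore (I - K) x = y is solvable iff <y, v> = 0, i.e. iff 7y_1 - 2y_2 - y_3 + 2y_4 = 0. When this holds, K y = u (v·y) = 0, so (I - K) y = y and x = y is a particular solution; the full solution set is the line x = y + c·u = y + c·(1, -1, 2, -3), c ∈ C.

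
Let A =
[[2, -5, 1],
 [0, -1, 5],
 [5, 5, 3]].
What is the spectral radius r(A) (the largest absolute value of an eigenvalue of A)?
r(A) ≈ 5.9202

The eigenvalues of A are the roots of its characteristic polynomial. With M = A (coefficients from the trace, the sum of principal 2x2 minors, and det A):
  p(λ) = det(λ I - M) = λ^3 - 4λ^2 - 29λ + 176.
No integer candidate from the rational root theorem (±divisors of 176) is a root, so the roots are irrational. The cubic discriminant is Δ = -312796 < 0, so there is one real root and a complex-conjugate pair. p(-6) = -10 and p(-5) = 96 have opposite signs, so a root lies in (-6, -5); Newton's method refines it to λ ≈ -5.9202. Dividing out (λ - (-5.9202)) leaves approximately λ^2 - 9.9202λ + 29.7289. For λ^2 - 9.9202λ + 29.7289 the discriminant is -20.5061. It is negative, so the remaining roots are the complex-conjugate pair λ ≈ 4.9601 ± 2.2642i. Their product equals the constant term, so |λ|^2 ≈ 29.7289 and |λ| ≈ 5.4524.
Thus the eigenvalues (to 4 decimals) are -5.9202 (modulus 5.9202); 4.9601 ± 2.2642i (modulus 5.4524). The spectral radius is the largest modulus: r(A) ≈ 5.9202. (Cross-check: r(A) ≤ ||A||_2 ≈ 8.0239; equality holds whenever A is normal, though it can also hold for some non-normal A.)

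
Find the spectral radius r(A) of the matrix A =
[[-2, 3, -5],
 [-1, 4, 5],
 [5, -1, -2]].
r(A) ≈ 6.2858

The eigenvalues of A are the roots of its characteristic polynomial. With M = A (coefficients from the trace, the sum of principal 2x2 minors, and det A):
  p(λ) = det(λ I - M) = λ^3 + 21λ - 170.
No integer candidate from the rational root theorem (±divisors of 170) is a root, so the roots are irrational. The cubic discriminant is Δ = -817344 < 0, so there is one real root and a complex-conjugate pair. p(4) = -22 and p(5) = 60 have opposite signs, so a root lies in (4, 5); Newton's method refines it to λ ≈ 4.3025. Dividing out (λ - (4.3025)) leaves approximately λ^2 + 4.3025λ + 39.5117. For λ^2 + 4.3025λ + 39.5117 the discriminant is -139.5351. It is negative, so the remaining roots are the complex-conjugate pair λ ≈ -2.1513 ± 5.9062i. Their product equals the constant term, so |λ|^2 ≈ 39.5117 and |λ| ≈ 6.2858.
Thus the eigenvalues (to 4 decimals) are 4.3025 (modulus 4.3025); -2.1513 ± 5.9062i (modulus 6.2858). The spectral radius is the largest modulus: r(A) ≈ 6.2858. (Cross-check: r(A) ≤ ||A||_2 ≈ 7.656; equality holds whenever A is normal, though it can also hold for some non-normal A.)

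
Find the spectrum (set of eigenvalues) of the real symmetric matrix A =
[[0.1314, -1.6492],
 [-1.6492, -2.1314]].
sigma(A) ≈ {-3, 1}

A is real symmetric, so its spectrum consists of real eigenvalues. Expanding the characteristic polynomial of the displayed matrix gives
  det(λ I - A) = p(λ) = λ^2 + (2)λ + (-3).
Solving p(λ) = 0 yields eigenvalues ≈ -3, 1. (A is shown rounded to 4 decimals, so these recover the underlying integer eigenvalues to within that precision.)
Verification: the trace of A = -2 equals the sum of eigenvalues -2, and det(A) ≈ -2.9999 matches the eigenvalue product -3.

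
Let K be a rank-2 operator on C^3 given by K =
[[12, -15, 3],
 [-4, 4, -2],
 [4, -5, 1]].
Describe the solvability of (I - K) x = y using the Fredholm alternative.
(I - K) is invertible (det(I - K) = -34 ≠ 0), so for every y in C^3 the equation (I - K) x = y has a unique solution.

K has rank 2 and factors as K = U V^T = u1 v1^T + u2 v2^T with u1 = (-3, 0, -1), v1 = (-2, 3, 0), u2 = (-3, 2, -1), v2 = (-2, 2, -1) (multiplying out reproduces the displayed K). The nonzero eigenvalues of U V^T coincide with those of the 2 x 2 matrix G = V^T U = [[v1·u1, v1·u2], [v2·u1, v2·u2]] = [[6, 12], [7, 11]], and by the Sylvester determinant identity det(I_3 - U V^T) = det(I_2 - V^T U) = det([[-5, -12], [-7, -10]]) = (-5)(-10) - (-12)(-7) = -34. (Direct check: I - K =
[[-11, 15, -3],
 [4, -3, 2],
 [-4, 5, 0]]
has determinant -34.) The finite-dimensional Fredholm alternative says: either (I - K) is invertible, or ker(I - K) ≠ {0} and then range(I - K) = ker((I - K)^*)^⊥, with dim ker(I - K) = dim ker((I - K)^*). Since det(I - K) ≠ 0, 1 is not an eigenvalue of K and ker(I - K) = {0}, so we are in the first case: for every y there is a unique x = (I - K)^(-1) y. (Explicitly, by the Woodbury identity, (I - U V^T)^(-1) = I + U (I_2 - G)^(-1) V^T.)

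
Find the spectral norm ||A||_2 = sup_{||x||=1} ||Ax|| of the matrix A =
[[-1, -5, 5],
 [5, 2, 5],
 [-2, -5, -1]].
||A||_2 ≈ 8.4157 (= sqrt(largest eigenvalue of A^T A))

||A||_2 = sigma_max(A) = sqrt(lambda_max(A^T A)). Form the symmetric matrix M = A^T A =
[[30, 25, 22],
 [25, 54, -10],
 [22, -10, 51]].
Its characteristic polynomial (trace, sum of principal 2x2 minors, determinant of M give the coefficients) is
  p(λ) = det(λ I - M) = λ^3 - 135λ^2 + 4695λ - 10609.
No integer candidate from the rational root theorem (±divisors of 10609) is a root, so the roots are irrational. The cubic discriminant is Δ = 1355263488 > 0, so there are three distinct real roots. p(2) = -1751 and p(3) = 2288 have opposite signs, so a root lies in (2, 3); Newton's method refines it to λ ≈ 2.4258. p(61) = 432 and p(62) = -131 have opposite signs, so a root lies in (61, 62); Newton's method refines it to λ ≈ 61.7508. p(70) = -459 and p(71) = 112 have opposite signs, so a root lies in (70, 71); Newton's method refines it to λ ≈ 70.8234. Check (Vieta): the three roots sum to 135, matching tr M = 135.
So the eigenvalues of A^T A are ≈ 2.4258, 61.7508, 70.8234 (all ≥ 0, as they must be for A^T A). The largest is λ_max ≈ 70.8234, hence ||A||_2 = sqrt(λ_max) ≈ 8.4157.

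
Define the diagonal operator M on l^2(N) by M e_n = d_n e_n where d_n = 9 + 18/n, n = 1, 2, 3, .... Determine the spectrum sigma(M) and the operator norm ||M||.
sigma(M) = {9 + 18/n : n ≥ 1} ∪ {9}; ||M|| = 27

A bounded diagonal operator on l^2 with diagonal entries d_n has spectrum equal to the closure of {d_n : n ≥ 1}: every d_n is an eigenvalue (with eigenvector e_n), so {d_n} ⊂ sigma(M); the spectrum is closed, so its closure is too; and for lambda not in the closure, (M - lambda I) has bounded inverse (the diagonal entries 1/(d_n - lambda) are bounded). For our sequence d_n = 9 + 18/n, n = 1, 2, 3, ...:
  - {d_n} = {9 + 18/n : n ≥ 1}; the only limit point is 9
  - closure = {9 + 18/n : n ≥ 1} ∪ {9}
For the norm: a diagonal operator has ||M|| = sup_n |d_n|. Here d_n = 9 + 18/n is positive and decreasing, so sup_n |d_n| = d_1 = 9 + 18 = 27. So ||M|| = 27.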